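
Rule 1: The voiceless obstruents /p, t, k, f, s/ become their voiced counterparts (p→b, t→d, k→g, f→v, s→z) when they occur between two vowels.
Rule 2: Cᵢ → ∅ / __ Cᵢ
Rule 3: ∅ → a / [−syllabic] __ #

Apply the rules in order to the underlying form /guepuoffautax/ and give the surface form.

guebuofaudaxa

Rule 1 (intervocalic voicing): /p/ is a voiceless obstruent between vowels /e/ and /u/, so it voices to [b]. /t/ is a voiceless obstruent between vowels /u/ and /a/, so it voices to [d]. /guepuoffautax/ → guebuoffaudax.
Rule 2 (degemination): /ff/ is a geminate; the first /f/ deletes. /guebuoffaudax/ → guebuofaudax.
Rule 3 (final a-epenthesis): the form ends in the consonant /x/, so [a] is inserted word-finally. /guebuofaudax/ → guebuofaudaxa.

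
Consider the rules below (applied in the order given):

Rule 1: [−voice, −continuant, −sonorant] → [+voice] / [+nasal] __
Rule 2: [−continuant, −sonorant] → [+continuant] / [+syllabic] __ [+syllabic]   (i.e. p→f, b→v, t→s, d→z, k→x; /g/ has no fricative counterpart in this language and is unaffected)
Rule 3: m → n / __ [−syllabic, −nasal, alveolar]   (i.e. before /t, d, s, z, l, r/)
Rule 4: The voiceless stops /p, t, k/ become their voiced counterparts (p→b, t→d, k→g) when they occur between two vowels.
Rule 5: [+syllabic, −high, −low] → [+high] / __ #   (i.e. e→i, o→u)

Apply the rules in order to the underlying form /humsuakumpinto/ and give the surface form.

Rule 1 (post-nasal voicing): /p/ is a voiceless stop immediately after the nasal /m/, so it voices to [b]. /t/ is a voiceless stop immediately after the nasal /n/, so it voices to [d]. /humsuakumpinto/ → humsuakumbindo.
Rule 2 (intervocalic spirantization): /k/ is a stop between vowels /a/ and /u/, so it spirantizes to the fricative [x]. /humsuakumbindo/ → humsuaxumbindo.
Rule 3 (nasal place assimilation): /m/ precedes the alveolar consonant /s/, so it assimilates in place to [n]. /humsuaxumbindo/ → hunsuaxumbindo.
Rule 4 (intervocalic voicing): no segment meets the environment; /hunsuaxumbindo/ is unchanged.
Rule 5 (final vowel raising): /o/ is a mid vowel in word-final position, so it raises to [u]. /hunsuaxumbindo/ → hunsuaxumbindu.

hunsuaxumbindu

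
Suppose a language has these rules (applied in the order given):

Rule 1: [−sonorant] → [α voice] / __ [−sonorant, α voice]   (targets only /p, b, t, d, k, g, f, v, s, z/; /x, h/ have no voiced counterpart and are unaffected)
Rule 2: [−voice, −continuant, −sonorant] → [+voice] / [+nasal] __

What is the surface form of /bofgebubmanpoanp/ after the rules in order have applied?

Rule 1 (regressive voicing assimilation): /f/ precedes the voiced obstruent /g/, so it voices to [v] by assimilation. /bofgebubmanpoanp/ → bovgebubmanpoanp.
Rule 2 (post-nasal voicing): /p/ is a voiceless stop immediately after the nasal /n/, so it voices to [b]. /p/ is a voiceless stop immediately after the nasal /n/, so it voices to [b]. /bovgebubmanpoanp/ → bovgebubmanboanb.

bovgebubmanboanb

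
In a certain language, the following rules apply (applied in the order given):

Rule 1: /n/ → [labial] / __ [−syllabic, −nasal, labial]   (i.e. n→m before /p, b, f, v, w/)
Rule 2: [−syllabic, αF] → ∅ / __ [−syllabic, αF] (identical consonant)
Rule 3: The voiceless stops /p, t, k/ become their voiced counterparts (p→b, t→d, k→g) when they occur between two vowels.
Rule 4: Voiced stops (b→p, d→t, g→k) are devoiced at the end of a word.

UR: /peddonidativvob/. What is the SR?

pedonidadivop

Rule 1 (nasal place assimilation): no segment meets the environment; /peddonidativvob/ is unchanged.
Rule 2 (degemination): /dd/ is a geminate; the first /d/ deletes. /vv/ is a geminate; the first /v/ deletes. /peddonidativvob/ → pedonidativob.
Rule 3 (intervocalic voicing): /t/ is a voiceless stop between vowels /a/ and /i/, so it voices to [d]. /pedonidativob/ → pedonidadivob.
Rule 4 (final devoicing): /b/ is a voiced stop in word-final position, so it devoices to [p]. /pedonidadivob/ → pedonidadivop.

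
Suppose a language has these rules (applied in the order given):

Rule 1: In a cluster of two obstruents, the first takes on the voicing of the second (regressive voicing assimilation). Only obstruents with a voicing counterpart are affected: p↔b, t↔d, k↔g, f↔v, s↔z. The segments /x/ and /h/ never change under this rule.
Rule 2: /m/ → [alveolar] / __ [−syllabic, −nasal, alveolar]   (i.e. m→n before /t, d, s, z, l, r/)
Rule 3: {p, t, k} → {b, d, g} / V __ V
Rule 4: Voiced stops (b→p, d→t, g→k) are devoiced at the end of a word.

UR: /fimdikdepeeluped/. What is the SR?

findigdebeelubet

Rule 1 (regressive voicing assimilation): /k/ precedes the voiced obstruent /d/, so it voices to [g] by assimilation. /fimdikdepeeluped/ → fimdigdepeeluped.
Rule 2 (nasal place assimilation): /m/ precedes the alveolar consonant /d/, so it assimilates in place to [n]. /fimdigdepeeluped/ → findigdepeeluped.
Rule 3 (intervocalic voicing): /p/ is a voiceless stop between vowels /e/ and /e/, so it voices to [b]. /p/ is a voiceless stop between vowels /u/ and /e/, so it voices to [b]. /findigdepeeluped/ → findigdebeelubed.
Rule 4 (final devoicing): /d/ is a voiced stop in word-final position, so it devoices to [t]. /findigdebeelubed/ → findigdebeelubet.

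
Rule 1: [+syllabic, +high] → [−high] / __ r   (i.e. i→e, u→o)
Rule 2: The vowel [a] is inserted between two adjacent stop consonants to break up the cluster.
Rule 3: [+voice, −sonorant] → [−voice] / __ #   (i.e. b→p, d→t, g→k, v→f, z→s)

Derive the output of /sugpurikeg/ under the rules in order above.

sugaporikek

Rule 1 (pre-rhotic lowering): /u/ is a high vowel immediately before /r/, so it lowers to [o]. /sugpurikeg/ → sugporikeg.
Rule 2 (stop-cluster a-epenthesis): /g/ and /p/ form a stop–stop cluster, so [a] is inserted between them. /sugporikeg/ → sugaporikeg.
Rule 3 (final devoicing): /g/ is a voiced obstruent in word-final position, so it devoices to [k]. /sugaporikeg/ → sugaporikek.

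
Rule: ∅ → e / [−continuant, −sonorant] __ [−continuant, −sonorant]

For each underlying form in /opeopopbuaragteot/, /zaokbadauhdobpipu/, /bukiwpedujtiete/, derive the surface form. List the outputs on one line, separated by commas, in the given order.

opeopopebuarageteot, zaokebadauhdobepipu, bukiwpedujtiete

/opeopopbuaragteot/: /p/ and /b/ form a stop–stop cluster, so [e] is inserted between them. /g/ and /t/ form a stop–stop cluster, so [e] is inserted between them. → [opeopopebuarageteot].
/zaokbadauhdobpipu/: /k/ and /b/ form a stop–stop cluster, so [e] is inserted between them. /b/ and /p/ form a stop–stop cluster, so [e] is inserted between them. → [zaokebadauhdobepipu].
/bukiwpedujtiete/: the rule's environment is not met; surfaces unchanged as [bukiwpedujtiete].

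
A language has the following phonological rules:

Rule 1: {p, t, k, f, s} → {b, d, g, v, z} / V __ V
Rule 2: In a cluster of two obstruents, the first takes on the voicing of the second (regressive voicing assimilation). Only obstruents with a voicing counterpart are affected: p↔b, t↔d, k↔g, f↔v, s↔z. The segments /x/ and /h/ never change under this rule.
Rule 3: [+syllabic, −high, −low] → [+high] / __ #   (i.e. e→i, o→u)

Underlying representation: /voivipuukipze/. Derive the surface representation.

voivibuugibzi

Rule 1 (intervocalic voicing): /p/ is a voiceless obstruent between vowels /i/ and /u/, so it voices to [b]. /k/ is a voiceless obstruent between vowels /u/ and /i/, so it voices to [g]. /voivipuukipze/ → voivibuugipze.
Rule 2 (regressive voicing assimilation): /p/ precedes the voiced obstruent /z/, so it voices to [b] by assimilation. /voivibuugipze/ → voivibuugibze.
Rule 3 (final vowel raising): /e/ is a mid vowel in word-final position, so it raises to [i]. /voivibuugibze/ → voivibuugibzi.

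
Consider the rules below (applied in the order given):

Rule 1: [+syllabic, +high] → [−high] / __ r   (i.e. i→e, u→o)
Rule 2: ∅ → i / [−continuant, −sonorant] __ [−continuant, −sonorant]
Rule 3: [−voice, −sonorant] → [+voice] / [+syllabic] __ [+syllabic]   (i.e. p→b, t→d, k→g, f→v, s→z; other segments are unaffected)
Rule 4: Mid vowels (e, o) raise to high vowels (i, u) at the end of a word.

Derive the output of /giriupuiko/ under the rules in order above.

geriubuigu

Rule 1 (pre-rhotic lowering): /i/ is a high vowel immediately before /r/, so it lowers to [e]. /giriupuiko/ → geriupuiko.
Rule 2 (stop-cluster i-epenthesis): no segment meets the environment; /geriupuiko/ is unchanged.
Rule 3 (intervocalic voicing): /p/ is a voiceless obstruent between vowels /u/ and /u/, so it voices to [b]. /k/ is a voiceless obstruent between vowels /i/ and /o/, so it voices to [g]. /geriupuiko/ → geriubuigo.
Rule 4 (final vowel raising): /o/ is a mid vowel in word-final position, so it raises to [u]. /geriubuigo/ → geriubuigu.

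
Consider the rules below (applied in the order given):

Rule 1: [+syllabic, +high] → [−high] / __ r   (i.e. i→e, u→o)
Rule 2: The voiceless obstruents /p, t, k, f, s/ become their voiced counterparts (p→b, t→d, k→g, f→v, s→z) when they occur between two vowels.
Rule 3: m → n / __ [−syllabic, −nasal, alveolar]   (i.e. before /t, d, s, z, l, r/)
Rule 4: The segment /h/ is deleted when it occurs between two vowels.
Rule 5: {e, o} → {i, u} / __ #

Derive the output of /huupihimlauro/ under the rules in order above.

huubiinlaoru

Rule 1 (pre-rhotic lowering): /u/ is a high vowel immediately before /r/, so it lowers to [o]. /huupihimlauro/ → huupihimlaoro.
Rule 2 (intervocalic voicing): /p/ is a voiceless obstruent between vowels /u/ and /i/, so it voices to [b]. /huupihimlaoro/ → huubihimlaoro.
Rule 3 (nasal place assimilation): /m/ precedes the alveolar consonant /l/, so it assimilates in place to [n]. /huubihimlaoro/ → huubihinlaoro.
Rule 4 (intervocalic h-deletion): /h/ occurs between vowels /i/ and /i/, so it deletes. /huubihinlaoro/ → huubiinlaoro.
Rule 5 (final vowel raising): /o/ is a mid vowel in word-final position, so it raises to [u]. /huubiinlaoro/ → huubiinlaoru.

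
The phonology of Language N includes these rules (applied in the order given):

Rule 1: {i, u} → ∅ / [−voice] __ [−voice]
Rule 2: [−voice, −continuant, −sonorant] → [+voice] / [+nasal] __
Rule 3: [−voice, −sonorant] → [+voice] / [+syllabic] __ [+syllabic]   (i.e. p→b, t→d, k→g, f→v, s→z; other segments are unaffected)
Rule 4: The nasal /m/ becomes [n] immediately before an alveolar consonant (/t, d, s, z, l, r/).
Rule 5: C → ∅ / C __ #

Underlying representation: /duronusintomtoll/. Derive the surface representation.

Rule 1 (high vowel syncope): no segment meets the environment; /duronusintomtoll/ is unchanged.
Rule 2 (post-nasal voicing): /t/ is a voiceless stop immediately after the nasal /n/, so it voices to [d]. /t/ is a voiceless stop immediately after the nasal /m/, so it voices to [d]. /duronusintomtoll/ → duronusindomdoll.
Rule 3 (intervocalic voicing): /s/ is a voiceless obstruent between vowels /u/ and /i/, so it voices to [z]. /duronusindomdoll/ → duronuzindomdoll.
Rule 4 (nasal place assimilation): /m/ precedes the alveolar consonant /d/, so it assimilates in place to [n]. /duronuzindomdoll/ → duronuzindondoll.
Rule 5 (final cluster simplification): /l/ is the second consonant of a word-final cluster /ll/, so it deletes. /duronuzindondoll/ → duronuzindondol.

duronuzindondol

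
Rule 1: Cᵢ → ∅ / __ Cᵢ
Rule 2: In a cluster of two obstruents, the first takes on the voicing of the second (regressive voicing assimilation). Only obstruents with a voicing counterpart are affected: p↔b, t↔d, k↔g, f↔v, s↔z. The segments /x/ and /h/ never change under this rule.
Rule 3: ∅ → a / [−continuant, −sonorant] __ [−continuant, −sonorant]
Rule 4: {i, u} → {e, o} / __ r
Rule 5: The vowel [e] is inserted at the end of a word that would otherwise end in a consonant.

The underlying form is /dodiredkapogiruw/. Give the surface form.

doderetakapogeruwe

Rule 1 (degemination): no segment meets the environment; /dodiredkapogiruw/ is unchanged.
Rule 2 (regressive voicing assimilation): /d/ precedes the voiceless obstruent /k/, so it devoices to [t] by assimilation. /dodiredkapogiruw/ → dodiretkapogiruw.
Rule 3 (stop-cluster a-epenthesis): /t/ and /k/ form a stop–stop cluster, so [a] is inserted between them. /dodiretkapogiruw/ → dodiretakapogiruw.
Rule 4 (pre-rhotic lowering): /i/ is a high vowel immediately before /r/, so it lowers to [e]. /i/ is a high vowel immediately before /r/, so it lowers to [e]. /dodiretakapogiruw/ → doderetakapogeruw.
Rule 5 (final e-epenthesis): the form ends in the consonant /w/, so [e] is inserted word-finally. /doderetakapogeruw/ → doderetakapogeruwe.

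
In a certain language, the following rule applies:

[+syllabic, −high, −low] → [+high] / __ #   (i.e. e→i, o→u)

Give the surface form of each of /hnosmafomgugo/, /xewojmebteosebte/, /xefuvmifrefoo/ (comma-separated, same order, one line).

/hnosmafomgugo/: /o/ is a mid vowel in word-final position, so it raises to [u]. → [hnosmafomgugu].
/xewojmebteosebte/: /e/ is a mid vowel in word-final position, so it raises to [i]. → [xewojmebteosebti].
/xefuvmifrefoo/: /o/ is a mid vowel in word-final position, so it raises to [u]. → [xefuvmifrefou].

hnosmafomgugu, xewojmebteosebti, xefuvmifrefou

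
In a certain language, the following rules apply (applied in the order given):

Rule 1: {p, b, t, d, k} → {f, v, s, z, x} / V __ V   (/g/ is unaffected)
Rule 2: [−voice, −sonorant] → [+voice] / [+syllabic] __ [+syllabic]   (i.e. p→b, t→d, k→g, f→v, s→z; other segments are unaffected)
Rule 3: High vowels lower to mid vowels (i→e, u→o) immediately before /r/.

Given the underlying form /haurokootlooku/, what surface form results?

haoroxootlooxu

Rule 1 (intervocalic spirantization): /k/ is a stop between vowels /o/ and /o/, so it spirantizes to the fricative [x]. /k/ is a stop between vowels /o/ and /u/, so it spirantizes to the fricative [x]. /haurokootlooku/ → hauroxootlooxu.
Rule 2 (intervocalic voicing): no segment meets the environment; /hauroxootlooxu/ is unchanged.
Rule 3 (pre-rhotic lowering): /u/ is a high vowel immediately before /r/, so it lowers to [o]. /hauroxootlooxu/ → haoroxootlooxu.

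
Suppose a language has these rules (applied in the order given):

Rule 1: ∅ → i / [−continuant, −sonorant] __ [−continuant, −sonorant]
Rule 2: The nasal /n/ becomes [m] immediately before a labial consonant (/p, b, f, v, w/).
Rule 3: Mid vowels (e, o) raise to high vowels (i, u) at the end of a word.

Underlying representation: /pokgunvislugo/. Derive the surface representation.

Rule 1 (stop-cluster i-epenthesis): /k/ and /g/ form a stop–stop cluster, so [i] is inserted between them. /pokgunvislugo/ → pokigunvislugo.
Rule 2 (nasal place assimilation): /n/ precedes the labial consonant /v/, so it assimilates in place to [m]. /pokigunvislugo/ → pokigumvislugo.
Rule 3 (final vowel raising): /o/ is a mid vowel in word-final position, so it raises to [u]. /pokigumvislugo/ → pokigumvislugu.

pokigumvislugu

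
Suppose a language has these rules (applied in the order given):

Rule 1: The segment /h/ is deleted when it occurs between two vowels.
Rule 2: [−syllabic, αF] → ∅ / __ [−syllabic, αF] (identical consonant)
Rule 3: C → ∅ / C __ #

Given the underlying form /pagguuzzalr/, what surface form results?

paguuzal

Rule 1 (intervocalic h-deletion): no segment meets the environment; /pagguuzzalr/ is unchanged.
Rule 2 (degemination): /gg/ is a geminate; the first /g/ deletes. /zz/ is a geminate; the first /z/ deletes. /pagguuzzalr/ → paguuzalr.
Rule 3 (final cluster simplification): /r/ is the second consonant of a word-final cluster /lr/, so it deletes. /paguuzalr/ → paguuzal.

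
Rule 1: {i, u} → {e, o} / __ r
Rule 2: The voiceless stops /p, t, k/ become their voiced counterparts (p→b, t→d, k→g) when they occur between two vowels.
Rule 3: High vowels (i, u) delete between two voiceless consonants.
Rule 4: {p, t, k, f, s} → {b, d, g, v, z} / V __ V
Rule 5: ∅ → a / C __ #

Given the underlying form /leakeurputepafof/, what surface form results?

Rule 1 (pre-rhotic lowering): /u/ is a high vowel immediately before /r/, so it lowers to [o]. /leakeurputepafof/ → leakeorputepafof.
Rule 2 (intervocalic voicing): /k/ is a voiceless stop between vowels /a/ and /e/, so it voices to [g]. /t/ is a voiceless stop between vowels /u/ and /e/, so it voices to [d]. /p/ is a voiceless stop between vowels /e/ and /a/, so it voices to [b]. /leakeorputepafof/ → leageorpudebafof.
Rule 3 (high vowel syncope): no segment meets the environment; /leageorpudebafof/ is unchanged.
Rule 4 (intervocalic voicing): /f/ is a voiceless obstruent between vowels /a/ and /o/, so it voices to [v]. /leageorpudebafof/ → leageorpudebavof.
Rule 5 (final a-epenthesis): the form ends in the consonant /f/, so [a] is inserted word-finally. /leageorpudebavof/ → leageorpudebavofa.

leageorpudebavofa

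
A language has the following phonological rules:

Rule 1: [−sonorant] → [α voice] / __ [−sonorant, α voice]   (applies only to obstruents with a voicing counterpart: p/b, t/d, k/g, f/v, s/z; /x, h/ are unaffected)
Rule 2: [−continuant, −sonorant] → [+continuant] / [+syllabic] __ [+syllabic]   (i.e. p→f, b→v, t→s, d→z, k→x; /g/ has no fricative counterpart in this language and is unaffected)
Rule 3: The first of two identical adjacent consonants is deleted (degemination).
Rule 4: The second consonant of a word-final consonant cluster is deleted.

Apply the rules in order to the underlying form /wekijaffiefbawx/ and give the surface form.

wexijafievbaw

Rule 1 (regressive voicing assimilation): /f/ precedes the voiced obstruent /b/, so it voices to [v] by assimilation. /wekijaffiefbawx/ → wekijaffievbawx.
Rule 2 (intervocalic spirantization): /k/ is a stop between vowels /e/ and /i/, so it spirantizes to the fricative [x]. /wekijaffievbawx/ → wexijaffievbawx.
Rule 3 (degemination): /ff/ is a geminate; the first /f/ deletes. /wexijaffievbawx/ → wexijafievbawx.
Rule 4 (final cluster simplification): /x/ is the second consonant of a word-final cluster /wx/, so it deletes. /wexijafievbawx/ → wexijafievbaw.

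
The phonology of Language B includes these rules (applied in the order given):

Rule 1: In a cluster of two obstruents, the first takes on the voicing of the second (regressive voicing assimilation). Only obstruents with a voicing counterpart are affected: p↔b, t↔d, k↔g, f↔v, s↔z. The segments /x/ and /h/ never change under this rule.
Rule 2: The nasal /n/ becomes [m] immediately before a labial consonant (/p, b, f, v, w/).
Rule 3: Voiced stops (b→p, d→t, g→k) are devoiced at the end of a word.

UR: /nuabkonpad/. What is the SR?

nuapkompat

Rule 1 (regressive voicing assimilation): /b/ precedes the voiceless obstruent /k/, so it devoices to [p] by assimilation. /nuabkonpad/ → nuapkonpad.
Rule 2 (nasal place assimilation): /n/ precedes the labial consonant /p/, so it assimilates in place to [m]. /nuapkonpad/ → nuapkompad.
Rule 3 (final devoicing): /d/ is a voiced stop in word-final position, so it devoices to [t]. /nuapkompad/ → nuapkompat.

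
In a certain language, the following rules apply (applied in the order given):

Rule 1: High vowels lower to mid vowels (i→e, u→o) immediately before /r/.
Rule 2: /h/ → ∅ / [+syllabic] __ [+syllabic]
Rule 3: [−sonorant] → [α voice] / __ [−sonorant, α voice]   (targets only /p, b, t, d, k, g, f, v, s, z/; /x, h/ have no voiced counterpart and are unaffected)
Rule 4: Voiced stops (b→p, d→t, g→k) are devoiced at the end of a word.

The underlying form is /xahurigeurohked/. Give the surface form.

xaorigeorohket

Rule 1 (pre-rhotic lowering): /u/ is a high vowel immediately before /r/, so it lowers to [o]. /u/ is a high vowel immediately before /r/, so it lowers to [o]. /xahurigeurohked/ → xahorigeorohked.
Rule 2 (intervocalic h-deletion): /h/ occurs between vowels /a/ and /o/, so it deletes. /xahorigeorohked/ → xaorigeorohked.
Rule 3 (regressive voicing assimilation): no segment meets the environment; /xaorigeorohked/ is unchanged.
Rule 4 (final devoicing): /d/ is a voiced stop in word-final position, so it devoices to [t]. /xaorigeorohked/ → xaorigeorohket.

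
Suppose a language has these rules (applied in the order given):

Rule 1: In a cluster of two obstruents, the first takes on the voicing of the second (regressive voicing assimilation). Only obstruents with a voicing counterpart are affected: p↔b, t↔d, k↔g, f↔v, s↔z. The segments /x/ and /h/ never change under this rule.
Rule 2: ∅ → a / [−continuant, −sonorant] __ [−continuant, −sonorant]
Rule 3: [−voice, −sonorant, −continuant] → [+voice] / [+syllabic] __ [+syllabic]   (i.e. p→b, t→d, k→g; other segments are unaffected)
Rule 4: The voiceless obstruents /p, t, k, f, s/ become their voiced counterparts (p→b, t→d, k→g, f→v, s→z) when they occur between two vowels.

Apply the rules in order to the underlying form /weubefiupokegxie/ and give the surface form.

Rule 1 (regressive voicing assimilation): /g/ precedes the voiceless obstruent /x/, so it devoices to [k] by assimilation. /weubefiupokegxie/ → weubefiupokekxie.
Rule 2 (stop-cluster a-epenthesis): no segment meets the environment; /weubefiupokekxie/ is unchanged.
Rule 3 (intervocalic voicing): /p/ is a voiceless stop between vowels /u/ and /o/, so it voices to [b]. /k/ is a voiceless stop between vowels /o/ and /e/, so it voices to [g]. /weubefiupokekxie/ → weubefiubogekxie.
Rule 4 (intervocalic voicing): /f/ is a voiceless obstruent between vowels /e/ and /i/, so it voices to [v]. /weubefiubogekxie/ → weubeviubogekxie.

weubeviubogekxie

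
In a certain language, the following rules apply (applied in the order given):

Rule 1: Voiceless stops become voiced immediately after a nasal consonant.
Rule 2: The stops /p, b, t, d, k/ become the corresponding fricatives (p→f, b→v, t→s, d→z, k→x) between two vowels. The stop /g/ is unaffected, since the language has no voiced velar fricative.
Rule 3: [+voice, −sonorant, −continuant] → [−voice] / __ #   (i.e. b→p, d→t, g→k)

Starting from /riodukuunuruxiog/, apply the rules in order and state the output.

riozuxuunuruxiok

Rule 1 (post-nasal voicing): no segment meets the environment; /riodukuunuruxiog/ is unchanged.
Rule 2 (intervocalic spirantization): /d/ is a stop between vowels /o/ and /u/, so it spirantizes to the fricative [z]. /k/ is a stop between vowels /u/ and /u/, so it spirantizes to the fricative [x]. /riodukuunuruxiog/ → riozuxuunuruxiog.
Rule 3 (final devoicing): /g/ is a voiced stop in word-final position, so it devoices to [k]. /riozuxuunuruxiog/ → riozuxuunuruxiok.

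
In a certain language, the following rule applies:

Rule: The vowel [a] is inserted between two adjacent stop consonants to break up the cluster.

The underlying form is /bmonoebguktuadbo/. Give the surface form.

bmonoebagukatuadabo

/b/ and /g/ form a stop–stop cluster, so [a] is inserted between them.
/k/ and /t/ form a stop–stop cluster, so [a] is inserted between them.
/d/ and /b/ form a stop–stop cluster, so [a] is inserted between them.
Surface form: [bmonoebagukatuadabo].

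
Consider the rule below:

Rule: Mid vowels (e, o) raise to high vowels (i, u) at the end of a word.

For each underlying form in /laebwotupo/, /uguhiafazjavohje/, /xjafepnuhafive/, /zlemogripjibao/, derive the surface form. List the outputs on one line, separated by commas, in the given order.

laebwotupu, uguhiafazjavohji, xjafepnuhafivi, zlemogripjibau

/laebwotupo/: /o/ is a mid vowel in word-final position, so it raises to [u]. → [laebwotupu].
/uguhiafazjavohje/: /e/ is a mid vowel in word-final position, so it raises to [i]. → [uguhiafazjavohji].
/xjafepnuhafive/: /e/ is a mid vowel in word-final position, so it raises to [i]. → [xjafepnuhafivi].
/zlemogripjibao/: /o/ is a mid vowel in word-final position, so it raises to [u]. → [zlemogripjibau].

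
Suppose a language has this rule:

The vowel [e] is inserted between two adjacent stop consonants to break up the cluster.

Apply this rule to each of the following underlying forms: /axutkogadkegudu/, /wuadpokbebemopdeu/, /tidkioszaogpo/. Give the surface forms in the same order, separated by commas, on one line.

/axutkogadkegudu/: /t/ and /k/ form a stop–stop cluster, so [e] is inserted between them. /d/ and /k/ form a stop–stop cluster, so [e] is inserted between them. → [axutekogadekegudu].
/wuadpokbebemopdeu/: /d/ and /p/ form a stop–stop cluster, so [e] is inserted between them. /k/ and /b/ form a stop–stop cluster, so [e] is inserted between them. /p/ and /d/ form a stop–stop cluster, so [e] is inserted between them. → [wuadepokebebemopedeu].
/tidkioszaogpo/: /d/ and /k/ form a stop–stop cluster, so [e] is inserted between them. /g/ and /p/ form a stop–stop cluster, so [e] is inserted between them. → [tidekioszaogepo].

axutekogadekegudu, wuadepokebebemopedeu, tidekioszaogepo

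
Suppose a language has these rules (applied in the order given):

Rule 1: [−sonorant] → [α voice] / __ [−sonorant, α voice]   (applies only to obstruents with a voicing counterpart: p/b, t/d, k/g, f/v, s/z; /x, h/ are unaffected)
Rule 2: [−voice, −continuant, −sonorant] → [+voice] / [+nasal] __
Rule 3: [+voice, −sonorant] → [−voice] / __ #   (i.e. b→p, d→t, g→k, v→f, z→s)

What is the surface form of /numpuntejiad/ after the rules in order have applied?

Rule 1 (regressive voicing assimilation): no segment meets the environment; /numpuntejiad/ is unchanged.
Rule 2 (post-nasal voicing): /p/ is a voiceless stop immediately after the nasal /m/, so it voices to [b]. /t/ is a voiceless stop immediately after the nasal /n/, so it voices to [d]. /numpuntejiad/ → numbundejiad.
Rule 3 (final devoicing): /d/ is a voiced obstruent in word-final position, so it devoices to [t]. /numbundejiad/ → numbundejiat.

numbundejiat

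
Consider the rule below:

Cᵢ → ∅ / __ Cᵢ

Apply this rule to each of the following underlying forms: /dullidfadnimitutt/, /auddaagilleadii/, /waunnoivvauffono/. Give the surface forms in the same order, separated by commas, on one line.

dulidfadnimitut, audaagileadii, waunoivaufono

/dullidfadnimitutt/: /ll/ is a geminate; the first /l/ deletes. /tt/ is a geminate; the first /t/ deletes. → [dulidfadnimitut].
/auddaagilleadii/: /dd/ is a geminate; the first /d/ deletes. /ll/ is a geminate; the first /l/ deletes. → [audaagileadii].
/waunnoivvauffono/: /nn/ is a geminate; the first /n/ deletes. /vv/ is a geminate; the first /v/ deletes. /ff/ is a geminate; the first /f/ deletes. → [waunoivaufono].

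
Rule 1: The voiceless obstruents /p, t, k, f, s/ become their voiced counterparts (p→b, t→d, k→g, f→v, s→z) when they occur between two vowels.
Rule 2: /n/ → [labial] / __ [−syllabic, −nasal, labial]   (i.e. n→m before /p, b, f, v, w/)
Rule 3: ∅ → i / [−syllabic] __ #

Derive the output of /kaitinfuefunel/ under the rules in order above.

kaidimfuevuneli

Rule 1 (intervocalic voicing): /t/ is a voiceless obstruent between vowels /i/ and /i/, so it voices to [d]. /f/ is a voiceless obstruent between vowels /e/ and /u/, so it voices to [v]. /kaitinfuefunel/ → kaidinfuevunel.
Rule 2 (nasal place assimilation): /n/ precedes the labial consonant /f/, so it assimilates in place to [m]. /kaidinfuevunel/ → kaidimfuevunel.
Rule 3 (final i-epenthesis): the form ends in the consonant /l/, so [i] is inserted word-finally. /kaidimfuevunel/ → kaidimfuevuneli.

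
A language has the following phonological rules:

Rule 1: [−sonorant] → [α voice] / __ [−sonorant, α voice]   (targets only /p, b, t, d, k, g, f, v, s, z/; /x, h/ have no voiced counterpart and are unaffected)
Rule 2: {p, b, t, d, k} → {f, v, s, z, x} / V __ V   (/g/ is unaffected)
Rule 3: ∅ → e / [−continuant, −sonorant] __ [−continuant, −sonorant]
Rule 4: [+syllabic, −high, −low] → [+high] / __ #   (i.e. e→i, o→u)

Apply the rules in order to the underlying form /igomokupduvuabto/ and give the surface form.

Rule 1 (regressive voicing assimilation): /p/ precedes the voiced obstruent /d/, so it voices to [b] by assimilation. /b/ precedes the voiceless obstruent /t/, so it devoices to [p] by assimilation. /igomokupduvuabto/ → igomokubduvuapto.
Rule 2 (intervocalic spirantization): /k/ is a stop between vowels /o/ and /u/, so it spirantizes to the fricative [x]. /igomokubduvuapto/ → igomoxubduvuapto.
Rule 3 (stop-cluster e-epenthesis): /b/ and /d/ form a stop–stop cluster, so [e] is inserted between them. /p/ and /t/ form a stop–stop cluster, so [e] is inserted between them. /igomoxubduvuapto/ → igomoxubeduvuapeto.
Rule 4 (final vowel raising): /o/ is a mid vowel in word-final position, so it raises to [u]. /igomoxubeduvuapeto/ → igomoxubeduvuapetu.

igomoxubeduvuapetu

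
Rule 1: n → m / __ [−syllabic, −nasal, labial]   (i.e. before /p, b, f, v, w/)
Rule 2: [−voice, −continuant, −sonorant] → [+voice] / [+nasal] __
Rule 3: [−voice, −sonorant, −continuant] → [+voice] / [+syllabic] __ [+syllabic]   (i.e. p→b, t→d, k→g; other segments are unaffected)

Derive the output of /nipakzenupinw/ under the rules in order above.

Rule 1 (nasal place assimilation): /n/ precedes the labial consonant /w/, so it assimilates in place to [m]. /nipakzenupinw/ → nipakzenupimw.
Rule 2 (post-nasal voicing): no segment meets the environment; /nipakzenupimw/ is unchanged.
Rule 3 (intervocalic voicing): /p/ is a voiceless stop between vowels /i/ and /a/, so it voices to [b]. /p/ is a voiceless stop between vowels /u/ and /i/, so it voices to [b]. /nipakzenupimw/ → nibakzenubimw.

nibakzenubimw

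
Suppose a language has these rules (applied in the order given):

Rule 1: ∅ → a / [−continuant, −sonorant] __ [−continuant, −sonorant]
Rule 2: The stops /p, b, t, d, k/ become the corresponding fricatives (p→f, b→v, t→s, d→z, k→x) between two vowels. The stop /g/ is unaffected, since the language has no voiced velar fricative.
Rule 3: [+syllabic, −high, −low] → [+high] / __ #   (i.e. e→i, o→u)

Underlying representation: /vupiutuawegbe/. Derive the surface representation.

vufiusuawegavi

Rule 1 (stop-cluster a-epenthesis): /g/ and /b/ form a stop–stop cluster, so [a] is inserted between them. /vupiutuawegbe/ → vupiutuawegabe.
Rule 2 (intervocalic spirantization): /p/ is a stop between vowels /u/ and /i/, so it spirantizes to the fricative [f]. /t/ is a stop between vowels /u/ and /u/, so it spirantizes to the fricative [s]. /b/ is a stop between vowels /a/ and /e/, so it spirantizes to the fricative [v]. /vupiutuawegabe/ → vufiusuawegave.
Rule 3 (final vowel raising): /e/ is a mid vowel in word-final position, so it raises to [i]. /vufiusuawegave/ → vufiusuawegavi.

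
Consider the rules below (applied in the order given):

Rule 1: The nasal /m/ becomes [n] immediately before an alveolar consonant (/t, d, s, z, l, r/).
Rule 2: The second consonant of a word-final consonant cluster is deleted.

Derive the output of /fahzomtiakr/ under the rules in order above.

Rule 1 (nasal place assimilation): /m/ precedes the alveolar consonant /t/, so it assimilates in place to [n]. /fahzomtiakr/ → fahzontiakr.
Rule 2 (final cluster simplification): /r/ is the second consonant of a word-final cluster /kr/, so it deletes. /fahzontiakr/ → fahzontiak.

fahzontiak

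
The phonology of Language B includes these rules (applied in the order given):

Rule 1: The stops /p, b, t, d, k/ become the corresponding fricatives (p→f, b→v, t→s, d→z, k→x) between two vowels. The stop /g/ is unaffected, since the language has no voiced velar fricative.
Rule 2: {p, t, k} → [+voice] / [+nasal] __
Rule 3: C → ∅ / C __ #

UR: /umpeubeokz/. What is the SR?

Rule 1 (intervocalic spirantization): /b/ is a stop between vowels /u/ and /e/, so it spirantizes to the fricative [v]. /umpeubeokz/ → umpeuveokz.
Rule 2 (post-nasal voicing): /p/ is a voiceless stop immediately after the nasal /m/, so it voices to [b]. /umpeuveokz/ → umbeuveokz.
Rule 3 (final cluster simplification): /z/ is the second consonant of a word-final cluster /kz/, so it deletes. /umbeuveokz/ → umbeuveok.

umbeuveok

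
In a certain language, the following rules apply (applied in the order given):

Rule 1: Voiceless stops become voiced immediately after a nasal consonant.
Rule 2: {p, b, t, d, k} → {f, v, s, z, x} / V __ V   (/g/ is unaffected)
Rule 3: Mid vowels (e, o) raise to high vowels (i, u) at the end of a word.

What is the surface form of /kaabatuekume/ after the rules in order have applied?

Rule 1 (post-nasal voicing): no segment meets the environment; /kaabatuekume/ is unchanged.
Rule 2 (intervocalic spirantization): /b/ is a stop between vowels /a/ and /a/, so it spirantizes to the fricative [v]. /t/ is a stop between vowels /a/ and /u/, so it spirantizes to the fricative [s]. /k/ is a stop between vowels /e/ and /u/, so it spirantizes to the fricative [x]. /kaabatuekume/ → kaavasuexume.
Rule 3 (final vowel raising): /e/ is a mid vowel in word-final position, so it raises to [i]. /kaavasuexume/ → kaavasuexumi.

kaavasuexumi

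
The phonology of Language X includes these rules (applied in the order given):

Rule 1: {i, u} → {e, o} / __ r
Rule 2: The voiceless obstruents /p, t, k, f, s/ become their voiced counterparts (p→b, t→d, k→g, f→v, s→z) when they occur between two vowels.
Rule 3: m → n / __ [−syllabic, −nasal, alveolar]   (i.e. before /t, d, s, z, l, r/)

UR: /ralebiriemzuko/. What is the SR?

raleberienzugo

Rule 1 (pre-rhotic lowering): /i/ is a high vowel immediately before /r/, so it lowers to [e]. /ralebiriemzuko/ → raleberiemzuko.
Rule 2 (intervocalic voicing): /k/ is a voiceless obstruent between vowels /u/ and /o/, so it voices to [g]. /raleberiemzuko/ → raleberiemzugo.
Rule 3 (nasal place assimilation): /m/ precedes the alveolar consonant /z/, so it assimilates in place to [n]. /raleberiemzugo/ → raleberienzugo.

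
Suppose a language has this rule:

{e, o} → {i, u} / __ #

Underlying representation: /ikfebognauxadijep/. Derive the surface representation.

ikfebognauxadijep

No segment of /ikfebognauxadijep/ meets the structural description of the rule, so the form surfaces unchanged.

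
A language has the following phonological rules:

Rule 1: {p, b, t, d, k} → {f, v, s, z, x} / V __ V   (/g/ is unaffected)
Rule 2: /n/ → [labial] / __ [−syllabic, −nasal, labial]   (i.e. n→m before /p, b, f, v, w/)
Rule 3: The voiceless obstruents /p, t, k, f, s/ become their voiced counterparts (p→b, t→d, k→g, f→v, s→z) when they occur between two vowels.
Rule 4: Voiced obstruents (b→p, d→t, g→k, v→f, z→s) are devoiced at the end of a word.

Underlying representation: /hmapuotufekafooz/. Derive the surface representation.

hmavuozuvexavoos

Rule 1 (intervocalic spirantization): /p/ is a stop between vowels /a/ and /u/, so it spirantizes to the fricative [f]. /t/ is a stop between vowels /o/ and /u/, so it spirantizes to the fricative [s]. /k/ is a stop between vowels /e/ and /a/, so it spirantizes to the fricative [x]. /hmapuotufekafooz/ → hmafuosufexafooz.
Rule 2 (nasal place assimilation): no segment meets the environment; /hmafuosufexafooz/ is unchanged.
Rule 3 (intervocalic voicing): /f/ is a voiceless obstruent between vowels /a/ and /u/, so it voices to [v]. /s/ is a voiceless obstruent between vowels /o/ and /u/, so it voices to [z]. /f/ is a voiceless obstruent between vowels /u/ and /e/, so it voices to [v]. /f/ is a voiceless obstruent between vowels /a/ and /o/, so it voices to [v]. /hmafuosufexafooz/ → hmavuozuvexavooz.
Rule 4 (final devoicing): /z/ is a voiced obstruent in word-final position, so it devoices to [s]. /hmavuozuvexavooz/ → hmavuozuvexavoos.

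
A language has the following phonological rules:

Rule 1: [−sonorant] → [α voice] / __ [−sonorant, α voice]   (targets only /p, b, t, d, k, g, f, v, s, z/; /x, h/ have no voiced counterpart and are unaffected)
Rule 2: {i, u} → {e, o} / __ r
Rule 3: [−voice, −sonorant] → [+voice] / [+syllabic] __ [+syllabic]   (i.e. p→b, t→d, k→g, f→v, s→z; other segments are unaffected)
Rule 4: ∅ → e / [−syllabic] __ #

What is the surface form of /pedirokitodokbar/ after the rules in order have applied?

Rule 1 (regressive voicing assimilation): /k/ precedes the voiced obstruent /b/, so it voices to [g] by assimilation. /pedirokitodokbar/ → pedirokitodogbar.
Rule 2 (pre-rhotic lowering): /i/ is a high vowel immediately before /r/, so it lowers to [e]. /pedirokitodogbar/ → pederokitodogbar.
Rule 3 (intervocalic voicing): /k/ is a voiceless obstruent between vowels /o/ and /i/, so it voices to [g]. /t/ is a voiceless obstruent between vowels /i/ and /o/, so it voices to [d]. /pederokitodogbar/ → pederogidodogbar.
Rule 4 (final e-epenthesis): the form ends in the consonant /r/, so [e] is inserted word-finally. /pederogidodogbar/ → pederogidodogbare.

pederogidodogbare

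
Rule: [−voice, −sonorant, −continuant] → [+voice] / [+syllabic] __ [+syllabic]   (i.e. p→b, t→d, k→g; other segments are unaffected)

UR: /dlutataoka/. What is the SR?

/t/ is a voiceless stop between vowels /u/ and /a/, so it voices to [d].
/t/ is a voiceless stop between vowels /a/ and /a/, so it voices to [d].
/k/ is a voiceless stop between vowels /o/ and /a/, so it voices to [g].
Surface form: [dludadaoga].

dludadaoga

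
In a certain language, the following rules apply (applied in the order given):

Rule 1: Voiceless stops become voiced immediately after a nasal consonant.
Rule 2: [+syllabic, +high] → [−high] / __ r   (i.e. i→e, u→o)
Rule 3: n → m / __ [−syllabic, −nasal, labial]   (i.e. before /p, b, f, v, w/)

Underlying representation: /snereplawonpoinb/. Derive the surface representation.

Rule 1 (post-nasal voicing): /p/ is a voiceless stop immediately after the nasal /n/, so it voices to [b]. /snereplawonpoinb/ → snereplawonboinb.
Rule 2 (pre-rhotic lowering): no segment meets the environment; /snereplawonboinb/ is unchanged.
Rule 3 (nasal place assimilation): /n/ precedes the labial consonant /b/, so it assimilates in place to [m]. /n/ precedes the labial consonant /b/, so it assimilates in place to [m]. /snereplawonboinb/ → snereplawomboimb.

snereplawomboimb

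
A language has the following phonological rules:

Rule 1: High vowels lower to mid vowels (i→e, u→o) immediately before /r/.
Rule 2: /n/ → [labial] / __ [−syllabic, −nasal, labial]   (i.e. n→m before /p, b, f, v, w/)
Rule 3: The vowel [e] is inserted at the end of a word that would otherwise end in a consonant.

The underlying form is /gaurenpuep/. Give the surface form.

Rule 1 (pre-rhotic lowering): /u/ is a high vowel immediately before /r/, so it lowers to [o]. /gaurenpuep/ → gaorenpuep.
Rule 2 (nasal place assimilation): /n/ precedes the labial consonant /p/, so it assimilates in place to [m]. /gaorenpuep/ → gaorempuep.
Rule 3 (final e-epenthesis): the form ends in the consonant /p/, so [e] is inserted word-finally. /gaorempuep/ → gaorempuepe.

gaorempuepe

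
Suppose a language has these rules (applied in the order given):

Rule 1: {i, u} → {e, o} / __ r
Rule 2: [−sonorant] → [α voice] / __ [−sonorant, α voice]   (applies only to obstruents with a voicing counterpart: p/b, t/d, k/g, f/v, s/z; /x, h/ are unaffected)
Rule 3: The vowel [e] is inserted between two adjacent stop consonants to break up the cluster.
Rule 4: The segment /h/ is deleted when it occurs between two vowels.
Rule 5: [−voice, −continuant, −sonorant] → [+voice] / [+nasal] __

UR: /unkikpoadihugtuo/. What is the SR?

ungikepoadiuketuo

Rule 1 (pre-rhotic lowering): no segment meets the environment; /unkikpoadihugtuo/ is unchanged.
Rule 2 (regressive voicing assimilation): /g/ precedes the voiceless obstruent /t/, so it devoices to [k] by assimilation. /unkikpoadihugtuo/ → unkikpoadihuktuo.
Rule 3 (stop-cluster e-epenthesis): /k/ and /p/ form a stop–stop cluster, so [e] is inserted between them. /k/ and /t/ form a stop–stop cluster, so [e] is inserted between them. /unkikpoadihuktuo/ → unkikepoadihuketuo.
Rule 4 (intervocalic h-deletion): /h/ occurs between vowels /i/ and /u/, so it deletes. /unkikepoadihuketuo/ → unkikepoadiuketuo.
Rule 5 (post-nasal voicing): /k/ is a voiceless stop immediately after the nasal /n/, so it voices to [g]. /unkikepoadiuketuo/ → ungikepoadiuketuo.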